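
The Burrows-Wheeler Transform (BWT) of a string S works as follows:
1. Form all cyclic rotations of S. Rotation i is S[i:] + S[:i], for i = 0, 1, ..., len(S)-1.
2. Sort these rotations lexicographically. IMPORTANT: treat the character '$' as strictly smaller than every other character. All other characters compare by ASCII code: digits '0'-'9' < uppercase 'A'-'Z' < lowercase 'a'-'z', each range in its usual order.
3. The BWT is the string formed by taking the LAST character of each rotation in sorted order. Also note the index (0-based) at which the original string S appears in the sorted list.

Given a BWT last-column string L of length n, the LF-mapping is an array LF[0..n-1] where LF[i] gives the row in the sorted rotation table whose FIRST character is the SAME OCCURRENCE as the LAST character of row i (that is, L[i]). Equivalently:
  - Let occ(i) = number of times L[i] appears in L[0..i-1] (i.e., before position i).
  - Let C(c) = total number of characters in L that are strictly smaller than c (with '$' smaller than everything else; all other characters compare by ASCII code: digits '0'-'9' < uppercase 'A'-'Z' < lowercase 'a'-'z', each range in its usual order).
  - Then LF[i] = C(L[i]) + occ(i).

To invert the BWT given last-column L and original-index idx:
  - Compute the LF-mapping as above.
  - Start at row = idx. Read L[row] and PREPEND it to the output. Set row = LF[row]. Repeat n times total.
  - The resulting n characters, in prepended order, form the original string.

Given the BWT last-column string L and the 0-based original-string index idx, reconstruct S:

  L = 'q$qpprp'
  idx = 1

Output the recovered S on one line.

LF mapping: 4 0 5 1 2 6 3
Walk LF starting at row 1, prepending L[row]:
  step 1: row=1, L[1]='$', prepend. Next row=LF[1]=0
  step 2: row=0, L[0]='q', prepend. Next row=LF[0]=4
  step 3: row=4, L[4]='p', prepend. Next row=LF[4]=2
  step 4: row=2, L[2]='q', prepend. Next row=LF[2]=5
  step 5: row=5, L[5]='r', prepend. Next row=LF[5]=6
  step 6: row=6, L[6]='p', prepend. Next row=LF[6]=3
  step 7: row=3, L[3]='p', prepend. Next row=LF[3]=1
Reversed output: pprqpq$

Answer: pprqpq$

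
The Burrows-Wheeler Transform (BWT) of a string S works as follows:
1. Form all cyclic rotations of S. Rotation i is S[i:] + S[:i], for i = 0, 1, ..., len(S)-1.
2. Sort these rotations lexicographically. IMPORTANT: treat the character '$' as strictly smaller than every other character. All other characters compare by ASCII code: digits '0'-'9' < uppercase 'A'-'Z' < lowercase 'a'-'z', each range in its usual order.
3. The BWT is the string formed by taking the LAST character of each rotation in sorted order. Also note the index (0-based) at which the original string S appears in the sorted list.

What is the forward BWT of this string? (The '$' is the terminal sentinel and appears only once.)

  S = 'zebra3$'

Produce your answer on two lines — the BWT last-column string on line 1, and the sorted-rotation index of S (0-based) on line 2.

Answer: 3arezb$
6

Derivation:
All 7 rotations (rotation i = S[i:]+S[:i]):
  rot[0] = zebra3$
  rot[1] = ebra3$z
  rot[2] = bra3$ze
  rot[3] = ra3$zeb
  rot[4] = a3$zebr
  rot[5] = 3$zebra
  rot[6] = $zebra3
Sorted (with $ < everything):
  sorted[0] = $zebra3  (last char: '3')
  sorted[1] = 3$zebra  (last char: 'a')
  sorted[2] = a3$zebr  (last char: 'r')
  sorted[3] = bra3$ze  (last char: 'e')
  sorted[4] = ebra3$z  (last char: 'z')
  sorted[5] = ra3$zeb  (last char: 'b')
  sorted[6] = zebra3$  (last char: '$')
Last column: 3arezb$
Original string S is at sorted index 6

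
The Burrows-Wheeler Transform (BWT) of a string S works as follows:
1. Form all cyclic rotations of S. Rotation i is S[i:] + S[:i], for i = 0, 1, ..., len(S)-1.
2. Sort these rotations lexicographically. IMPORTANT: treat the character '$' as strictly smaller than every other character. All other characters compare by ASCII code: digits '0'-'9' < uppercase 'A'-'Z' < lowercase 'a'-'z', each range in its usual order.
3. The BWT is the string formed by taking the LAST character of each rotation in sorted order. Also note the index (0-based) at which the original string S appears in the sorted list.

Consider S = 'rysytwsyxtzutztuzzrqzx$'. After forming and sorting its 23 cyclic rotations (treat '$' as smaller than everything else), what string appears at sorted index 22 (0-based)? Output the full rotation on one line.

Answer: zzrqzx$rysytwsyxtzutztu

Derivation:
All 23 rotations (rotation i = S[i:]+S[:i]):
  rot[0] = rysytwsyxtzutztuzzrqzx$
  rot[1] = ysytwsyxtzutztuzzrqzx$r
  rot[2] = sytwsyxtzutztuzzrqzx$ry
  rot[3] = ytwsyxtzutztuzzrqzx$rys
  rot[4] = twsyxtzutztuzzrqzx$rysy
  rot[5] = wsyxtzutztuzzrqzx$rysyt
  rot[6] = syxtzutztuzzrqzx$rysytw
  rot[7] = yxtzutztuzzrqzx$rysytws
  rot[8] = xtzutztuzzrqzx$rysytwsy
  rot[9] = tzutztuzzrqzx$rysytwsyx
  rot[10] = zutztuzzrqzx$rysytwsyxt
  rot[11] = utztuzzrqzx$rysytwsyxtz
  rot[12] = tztuzzrqzx$rysytwsyxtzu
  rot[13] = ztuzzrqzx$rysytwsyxtzut
  rot[14] = tuzzrqzx$rysytwsyxtzutz
  rot[15] = uzzrqzx$rysytwsyxtzutzt
  rot[16] = zzrqzx$rysytwsyxtzutztu
  rot[17] = zrqzx$rysytwsyxtzutztuz
  rot[18] = rqzx$rysytwsyxtzutztuzz
  rot[19] = qzx$rysytwsyxtzutztuzzr
  rot[20] = zx$rysytwsyxtzutztuzzrq
  rot[21] = x$rysytwsyxtzutztuzzrqz
  rot[22] = $rysytwsyxtzutztuzzrqzx
Sorted (with $ < everything):
  sorted[0] = $rysytwsyxtzutztuzzrqzx
  sorted[1] = qzx$rysytwsyxtzutztuzzr
  sorted[2] = rqzx$rysytwsyxtzutztuzz
  sorted[3] = rysytwsyxtzutztuzzrqzx$
  sorted[4] = sytwsyxtzutztuzzrqzx$ry
  sorted[5] = syxtzutztuzzrqzx$rysytw
  sorted[6] = tuzzrqzx$rysytwsyxtzutz
  sorted[7] = twsyxtzutztuzzrqzx$rysy
  sorted[8] = tztuzzrqzx$rysytwsyxtzu
  sorted[9] = tzutztuzzrqzx$rysytwsyx
  sorted[10] = utztuzzrqzx$rysytwsyxtz
  sorted[11] = uzzrqzx$rysytwsyxtzutzt
  sorted[12] = wsyxtzutztuzzrqzx$rysyt
  sorted[13] = x$rysytwsyxtzutztuzzrqz
  sorted[14] = xtzutztuzzrqzx$rysytwsy
  sorted[15] = ysytwsyxtzutztuzzrqzx$r
  sorted[16] = ytwsyxtzutztuzzrqzx$rys
  sorted[17] = yxtzutztuzzrqzx$rysytws
  sorted[18] = zrqzx$rysytwsyxtzutztuz
  sorted[19] = ztuzzrqzx$rysytwsyxtzut
  sorted[20] = zutztuzzrqzx$rysytwsyxt
  sorted[21] = zx$rysytwsyxtzutztuzzrq
  sorted[22] = zzrqzx$rysytwsyxtzutztu
sorted[22] = zzrqzx$rysytwsyxtzutztu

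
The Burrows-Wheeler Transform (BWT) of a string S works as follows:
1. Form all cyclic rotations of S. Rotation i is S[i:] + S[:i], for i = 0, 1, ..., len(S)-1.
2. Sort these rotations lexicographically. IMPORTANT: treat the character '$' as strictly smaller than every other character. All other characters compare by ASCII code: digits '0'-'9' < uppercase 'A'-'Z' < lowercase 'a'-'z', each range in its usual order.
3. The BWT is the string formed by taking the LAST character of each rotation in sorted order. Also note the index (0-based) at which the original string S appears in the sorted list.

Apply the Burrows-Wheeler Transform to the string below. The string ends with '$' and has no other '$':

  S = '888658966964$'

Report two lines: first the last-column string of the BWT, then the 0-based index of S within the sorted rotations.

All 13 rotations (rotation i = S[i:]+S[:i]):
  rot[0] = 888658966964$
  rot[1] = 88658966964$8
  rot[2] = 8658966964$88
  rot[3] = 658966964$888
  rot[4] = 58966964$8886
  rot[5] = 8966964$88865
  rot[6] = 966964$888658
  rot[7] = 66964$8886589
  rot[8] = 6964$88865896
  rot[9] = 964$888658966
  rot[10] = 64$8886589669
  rot[11] = 4$88865896696
  rot[12] = $888658966964
Sorted (with $ < everything):
  sorted[0] = $888658966964  (last char: '4')
  sorted[1] = 4$88865896696  (last char: '6')
  sorted[2] = 58966964$8886  (last char: '6')
  sorted[3] = 64$8886589669  (last char: '9')
  sorted[4] = 658966964$888  (last char: '8')
  sorted[5] = 66964$8886589  (last char: '9')
  sorted[6] = 6964$88865896  (last char: '6')
  sorted[7] = 8658966964$88  (last char: '8')
  sorted[8] = 88658966964$8  (last char: '8')
  sorted[9] = 888658966964$  (last char: '$')
  sorted[10] = 8966964$88865  (last char: '5')
  sorted[11] = 964$888658966  (last char: '6')
  sorted[12] = 966964$888658  (last char: '8')
Last column: 466989688$568
Original string S is at sorted index 9

Answer: 466989688$568
9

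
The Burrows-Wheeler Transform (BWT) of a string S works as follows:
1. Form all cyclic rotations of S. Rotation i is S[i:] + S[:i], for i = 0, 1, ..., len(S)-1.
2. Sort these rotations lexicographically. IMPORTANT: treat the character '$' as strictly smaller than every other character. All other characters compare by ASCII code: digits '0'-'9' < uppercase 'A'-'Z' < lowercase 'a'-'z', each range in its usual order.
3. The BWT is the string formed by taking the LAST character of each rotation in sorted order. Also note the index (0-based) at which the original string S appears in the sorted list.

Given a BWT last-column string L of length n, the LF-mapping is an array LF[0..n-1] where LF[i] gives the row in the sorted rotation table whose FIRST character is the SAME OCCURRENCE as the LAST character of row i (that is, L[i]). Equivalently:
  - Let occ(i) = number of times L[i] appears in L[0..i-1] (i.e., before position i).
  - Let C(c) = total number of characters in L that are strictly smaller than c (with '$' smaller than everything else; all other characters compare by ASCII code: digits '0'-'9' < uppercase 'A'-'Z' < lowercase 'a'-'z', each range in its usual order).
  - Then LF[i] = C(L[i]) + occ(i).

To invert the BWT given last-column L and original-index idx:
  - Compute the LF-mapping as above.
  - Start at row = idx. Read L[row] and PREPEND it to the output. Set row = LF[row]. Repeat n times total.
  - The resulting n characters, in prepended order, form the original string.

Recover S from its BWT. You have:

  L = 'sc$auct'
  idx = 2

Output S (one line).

Answer: cactus$

Derivation:
LF mapping: 4 2 0 1 6 3 5
Walk LF starting at row 2, prepending L[row]:
  step 1: row=2, L[2]='$', prepend. Next row=LF[2]=0
  step 2: row=0, L[0]='s', prepend. Next row=LF[0]=4
  step 3: row=4, L[4]='u', prepend. Next row=LF[4]=6
  step 4: row=6, L[6]='t', prepend. Next row=LF[6]=5
  step 5: row=5, L[5]='c', prepend. Next row=LF[5]=3
  step 6: row=3, L[3]='a', prepend. Next row=LF[3]=1
  step 7: row=1, L[1]='c', prepend. Next row=LF[1]=2
Reversed output: cactus$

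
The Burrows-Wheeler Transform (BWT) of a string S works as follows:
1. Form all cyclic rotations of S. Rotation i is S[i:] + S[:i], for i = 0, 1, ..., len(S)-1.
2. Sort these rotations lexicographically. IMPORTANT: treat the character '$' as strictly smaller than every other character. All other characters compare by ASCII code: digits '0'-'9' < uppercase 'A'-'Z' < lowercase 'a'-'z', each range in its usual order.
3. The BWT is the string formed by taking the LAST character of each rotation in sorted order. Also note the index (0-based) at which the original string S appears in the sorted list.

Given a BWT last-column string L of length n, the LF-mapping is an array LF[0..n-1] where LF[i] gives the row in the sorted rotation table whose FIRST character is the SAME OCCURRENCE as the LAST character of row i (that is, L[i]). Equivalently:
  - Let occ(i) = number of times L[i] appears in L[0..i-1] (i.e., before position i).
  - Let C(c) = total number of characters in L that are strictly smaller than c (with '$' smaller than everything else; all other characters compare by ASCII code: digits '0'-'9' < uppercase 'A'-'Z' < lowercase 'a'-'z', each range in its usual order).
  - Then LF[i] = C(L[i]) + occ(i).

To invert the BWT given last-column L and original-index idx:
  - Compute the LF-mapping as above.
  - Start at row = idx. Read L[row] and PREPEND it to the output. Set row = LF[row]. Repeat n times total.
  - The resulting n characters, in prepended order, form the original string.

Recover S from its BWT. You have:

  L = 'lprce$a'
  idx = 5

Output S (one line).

Answer: parcel$

Derivation:
LF mapping: 4 5 6 2 3 0 1
Walk LF starting at row 5, prepending L[row]:
  step 1: row=5, L[5]='$', prepend. Next row=LF[5]=0
  step 2: row=0, L[0]='l', prepend. Next row=LF[0]=4
  step 3: row=4, L[4]='e', prepend. Next row=LF[4]=3
  step 4: row=3, L[3]='c', prepend. Next row=LF[3]=2
  step 5: row=2, L[2]='r', prepend. Next row=LF[2]=6
  step 6: row=6, L[6]='a', prepend. Next row=LF[6]=1
  step 7: row=1, L[1]='p', prepend. Next row=LF[1]=5
Reversed output: parcel$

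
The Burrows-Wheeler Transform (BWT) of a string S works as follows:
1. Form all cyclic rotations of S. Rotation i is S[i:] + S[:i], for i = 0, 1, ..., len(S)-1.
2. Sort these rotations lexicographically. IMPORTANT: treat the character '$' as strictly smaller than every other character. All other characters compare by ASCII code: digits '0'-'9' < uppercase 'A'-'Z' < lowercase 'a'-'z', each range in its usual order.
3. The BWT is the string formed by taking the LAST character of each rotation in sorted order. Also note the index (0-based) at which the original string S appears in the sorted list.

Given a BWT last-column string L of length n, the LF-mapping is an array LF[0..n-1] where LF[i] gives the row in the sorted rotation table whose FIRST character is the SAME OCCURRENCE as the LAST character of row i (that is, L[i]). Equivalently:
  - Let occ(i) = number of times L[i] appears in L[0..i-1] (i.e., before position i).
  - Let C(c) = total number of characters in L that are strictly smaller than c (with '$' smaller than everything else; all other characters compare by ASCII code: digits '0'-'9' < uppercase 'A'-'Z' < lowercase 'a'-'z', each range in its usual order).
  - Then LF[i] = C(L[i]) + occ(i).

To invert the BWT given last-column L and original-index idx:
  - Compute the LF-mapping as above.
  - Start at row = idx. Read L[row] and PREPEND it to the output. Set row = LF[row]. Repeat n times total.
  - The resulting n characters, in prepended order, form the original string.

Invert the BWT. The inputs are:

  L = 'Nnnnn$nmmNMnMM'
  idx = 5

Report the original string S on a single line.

LF mapping: 4 8 9 10 11 0 12 6 7 5 1 13 2 3
Walk LF starting at row 5, prepending L[row]:
  step 1: row=5, L[5]='$', prepend. Next row=LF[5]=0
  step 2: row=0, L[0]='N', prepend. Next row=LF[0]=4
  step 3: row=4, L[4]='n', prepend. Next row=LF[4]=11
  step 4: row=11, L[11]='n', prepend. Next row=LF[11]=13
  step 5: row=13, L[13]='M', prepend. Next row=LF[13]=3
  step 6: row=3, L[3]='n', prepend. Next row=LF[3]=10
  step 7: row=10, L[10]='M', prepend. Next row=LF[10]=1
  step 8: row=1, L[1]='n', prepend. Next row=LF[1]=8
  step 9: row=8, L[8]='m', prepend. Next row=LF[8]=7
  step 10: row=7, L[7]='m', prepend. Next row=LF[7]=6
  step 11: row=6, L[6]='n', prepend. Next row=LF[6]=12
  step 12: row=12, L[12]='M', prepend. Next row=LF[12]=2
  step 13: row=2, L[2]='n', prepend. Next row=LF[2]=9
  step 14: row=9, L[9]='N', prepend. Next row=LF[9]=5
Reversed output: NnMnmmnMnMnnN$

Answer: NnMnmmnMnMnnN$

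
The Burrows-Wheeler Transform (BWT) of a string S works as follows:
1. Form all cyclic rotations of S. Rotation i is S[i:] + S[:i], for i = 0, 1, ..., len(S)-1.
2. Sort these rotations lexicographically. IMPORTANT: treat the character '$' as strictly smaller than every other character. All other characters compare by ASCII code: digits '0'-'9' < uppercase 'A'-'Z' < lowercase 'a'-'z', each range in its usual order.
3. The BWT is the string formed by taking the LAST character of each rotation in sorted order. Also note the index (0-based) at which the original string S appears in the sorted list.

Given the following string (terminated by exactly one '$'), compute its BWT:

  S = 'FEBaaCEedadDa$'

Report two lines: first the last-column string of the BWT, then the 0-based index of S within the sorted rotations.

All 14 rotations (rotation i = S[i:]+S[:i]):
  rot[0] = FEBaaCEedadDa$
  rot[1] = EBaaCEedadDa$F
  rot[2] = BaaCEedadDa$FE
  rot[3] = aaCEedadDa$FEB
  rot[4] = aCEedadDa$FEBa
  rot[5] = CEedadDa$FEBaa
  rot[6] = EedadDa$FEBaaC
  rot[7] = edadDa$FEBaaCE
  rot[8] = dadDa$FEBaaCEe
  rot[9] = adDa$FEBaaCEed
  rot[10] = dDa$FEBaaCEeda
  rot[11] = Da$FEBaaCEedad
  rot[12] = a$FEBaaCEedadD
  rot[13] = $FEBaaCEedadDa
Sorted (with $ < everything):
  sorted[0] = $FEBaaCEedadDa  (last char: 'a')
  sorted[1] = BaaCEedadDa$FE  (last char: 'E')
  sorted[2] = CEedadDa$FEBaa  (last char: 'a')
  sorted[3] = Da$FEBaaCEedad  (last char: 'd')
  sorted[4] = EBaaCEedadDa$F  (last char: 'F')
  sorted[5] = EedadDa$FEBaaC  (last char: 'C')
  sorted[6] = FEBaaCEedadDa$  (last char: '$')
  sorted[7] = a$FEBaaCEedadD  (last char: 'D')
  sorted[8] = aCEedadDa$FEBa  (last char: 'a')
  sorted[9] = aaCEedadDa$FEB  (last char: 'B')
  sorted[10] = adDa$FEBaaCEed  (last char: 'd')
  sorted[11] = dDa$FEBaaCEeda  (last char: 'a')
  sorted[12] = dadDa$FEBaaCEe  (last char: 'e')
  sorted[13] = edadDa$FEBaaCE  (last char: 'E')
Last column: aEadFC$DaBdaeE
Original string S is at sorted index 6

Answer: aEadFC$DaBdaeE
6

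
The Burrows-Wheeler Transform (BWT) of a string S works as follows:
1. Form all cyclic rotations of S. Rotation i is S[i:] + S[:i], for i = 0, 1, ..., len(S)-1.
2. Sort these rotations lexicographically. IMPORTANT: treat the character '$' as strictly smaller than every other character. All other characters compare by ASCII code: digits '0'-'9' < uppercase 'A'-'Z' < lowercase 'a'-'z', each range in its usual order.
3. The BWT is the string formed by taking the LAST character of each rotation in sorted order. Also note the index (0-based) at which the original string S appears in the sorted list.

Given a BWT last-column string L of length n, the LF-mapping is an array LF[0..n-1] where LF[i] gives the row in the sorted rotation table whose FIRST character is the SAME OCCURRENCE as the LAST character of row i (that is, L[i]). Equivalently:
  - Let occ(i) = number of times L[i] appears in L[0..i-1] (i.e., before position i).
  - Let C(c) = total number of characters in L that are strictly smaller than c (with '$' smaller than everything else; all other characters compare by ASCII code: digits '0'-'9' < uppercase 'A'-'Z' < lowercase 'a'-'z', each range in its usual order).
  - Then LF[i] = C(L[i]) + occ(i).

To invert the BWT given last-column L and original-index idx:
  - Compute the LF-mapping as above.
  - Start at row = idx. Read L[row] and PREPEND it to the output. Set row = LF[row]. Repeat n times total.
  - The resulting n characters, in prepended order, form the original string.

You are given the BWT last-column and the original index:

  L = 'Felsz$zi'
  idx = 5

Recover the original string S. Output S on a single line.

LF mapping: 1 2 4 5 6 0 7 3
Walk LF starting at row 5, prepending L[row]:
  step 1: row=5, L[5]='$', prepend. Next row=LF[5]=0
  step 2: row=0, L[0]='F', prepend. Next row=LF[0]=1
  step 3: row=1, L[1]='e', prepend. Next row=LF[1]=2
  step 4: row=2, L[2]='l', prepend. Next row=LF[2]=4
  step 5: row=4, L[4]='z', prepend. Next row=LF[4]=6
  step 6: row=6, L[6]='z', prepend. Next row=LF[6]=7
  step 7: row=7, L[7]='i', prepend. Next row=LF[7]=3
  step 8: row=3, L[3]='s', prepend. Next row=LF[3]=5
Reversed output: sizzleF$

Answer: sizzleF$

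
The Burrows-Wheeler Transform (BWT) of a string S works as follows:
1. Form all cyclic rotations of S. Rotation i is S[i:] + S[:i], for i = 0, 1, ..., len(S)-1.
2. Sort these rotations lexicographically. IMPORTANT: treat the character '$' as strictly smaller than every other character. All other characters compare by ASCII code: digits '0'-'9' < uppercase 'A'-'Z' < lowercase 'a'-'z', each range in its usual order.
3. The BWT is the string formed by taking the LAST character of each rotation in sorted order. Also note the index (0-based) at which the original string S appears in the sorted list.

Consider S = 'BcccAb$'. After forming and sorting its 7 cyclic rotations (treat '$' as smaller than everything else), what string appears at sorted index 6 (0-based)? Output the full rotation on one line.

Answer: cccAb$B

Derivation:
All 7 rotations (rotation i = S[i:]+S[:i]):
  rot[0] = BcccAb$
  rot[1] = cccAb$B
  rot[2] = ccAb$Bc
  rot[3] = cAb$Bcc
  rot[4] = Ab$Bccc
  rot[5] = b$BcccA
  rot[6] = $BcccAb
Sorted (with $ < everything):
  sorted[0] = $BcccAb
  sorted[1] = Ab$Bccc
  sorted[2] = BcccAb$
  sorted[3] = b$BcccA
  sorted[4] = cAb$Bcc
  sorted[5] = ccAb$Bc
  sorted[6] = cccAb$B
sorted[6] = cccAb$B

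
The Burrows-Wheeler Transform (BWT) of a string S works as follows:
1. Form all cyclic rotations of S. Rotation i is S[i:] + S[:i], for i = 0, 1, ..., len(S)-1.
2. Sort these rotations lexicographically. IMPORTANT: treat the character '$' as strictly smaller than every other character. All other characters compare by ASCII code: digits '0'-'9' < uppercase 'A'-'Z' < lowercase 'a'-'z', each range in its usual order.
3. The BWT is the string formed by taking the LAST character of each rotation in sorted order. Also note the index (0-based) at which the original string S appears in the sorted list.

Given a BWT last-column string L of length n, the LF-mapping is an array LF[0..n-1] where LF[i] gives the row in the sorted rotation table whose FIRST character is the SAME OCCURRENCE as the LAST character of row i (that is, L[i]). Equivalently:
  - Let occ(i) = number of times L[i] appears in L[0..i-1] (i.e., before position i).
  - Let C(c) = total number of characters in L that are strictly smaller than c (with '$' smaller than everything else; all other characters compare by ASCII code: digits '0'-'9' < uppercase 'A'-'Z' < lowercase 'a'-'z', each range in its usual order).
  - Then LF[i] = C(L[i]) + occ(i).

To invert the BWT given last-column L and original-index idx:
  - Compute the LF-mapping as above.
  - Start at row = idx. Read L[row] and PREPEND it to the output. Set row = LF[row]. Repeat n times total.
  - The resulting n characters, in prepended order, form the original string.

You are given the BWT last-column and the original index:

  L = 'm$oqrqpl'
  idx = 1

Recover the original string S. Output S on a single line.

Answer: lrpqqom$

Derivation:
LF mapping: 2 0 3 5 7 6 4 1
Walk LF starting at row 1, prepending L[row]:
  step 1: row=1, L[1]='$', prepend. Next row=LF[1]=0
  step 2: row=0, L[0]='m', prepend. Next row=LF[0]=2
  step 3: row=2, L[2]='o', prepend. Next row=LF[2]=3
  step 4: row=3, L[3]='q', prepend. Next row=LF[3]=5
  step 5: row=5, L[5]='q', prepend. Next row=LF[5]=6
  step 6: row=6, L[6]='p', prepend. Next row=LF[6]=4
  step 7: row=4, L[4]='r', prepend. Next row=LF[4]=7
  step 8: row=7, L[7]='l', prepend. Next row=LF[7]=1
Reversed output: lrpqqom$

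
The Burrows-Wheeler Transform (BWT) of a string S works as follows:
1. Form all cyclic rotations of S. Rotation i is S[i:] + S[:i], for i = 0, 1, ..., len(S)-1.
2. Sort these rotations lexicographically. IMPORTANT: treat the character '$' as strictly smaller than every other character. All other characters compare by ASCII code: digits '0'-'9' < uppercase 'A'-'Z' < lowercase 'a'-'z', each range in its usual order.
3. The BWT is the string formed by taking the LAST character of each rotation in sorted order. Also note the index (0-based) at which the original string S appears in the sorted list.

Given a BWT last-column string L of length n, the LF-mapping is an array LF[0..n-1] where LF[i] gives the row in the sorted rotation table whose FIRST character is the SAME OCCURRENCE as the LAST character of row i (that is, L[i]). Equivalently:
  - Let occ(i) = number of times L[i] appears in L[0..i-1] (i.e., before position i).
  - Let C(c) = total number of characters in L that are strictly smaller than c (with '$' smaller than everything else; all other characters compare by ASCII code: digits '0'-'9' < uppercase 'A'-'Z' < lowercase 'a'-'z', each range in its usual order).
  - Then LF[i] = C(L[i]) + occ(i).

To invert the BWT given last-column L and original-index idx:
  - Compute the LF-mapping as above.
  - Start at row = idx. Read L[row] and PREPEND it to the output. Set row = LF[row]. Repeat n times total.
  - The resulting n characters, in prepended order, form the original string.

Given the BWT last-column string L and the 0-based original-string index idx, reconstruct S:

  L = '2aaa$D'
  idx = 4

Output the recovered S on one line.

LF mapping: 1 3 4 5 0 2
Walk LF starting at row 4, prepending L[row]:
  step 1: row=4, L[4]='$', prepend. Next row=LF[4]=0
  step 2: row=0, L[0]='2', prepend. Next row=LF[0]=1
  step 3: row=1, L[1]='a', prepend. Next row=LF[1]=3
  step 4: row=3, L[3]='a', prepend. Next row=LF[3]=5
  step 5: row=5, L[5]='D', prepend. Next row=LF[5]=2
  step 6: row=2, L[2]='a', prepend. Next row=LF[2]=4
Reversed output: aDaa2$

Answer: aDaa2$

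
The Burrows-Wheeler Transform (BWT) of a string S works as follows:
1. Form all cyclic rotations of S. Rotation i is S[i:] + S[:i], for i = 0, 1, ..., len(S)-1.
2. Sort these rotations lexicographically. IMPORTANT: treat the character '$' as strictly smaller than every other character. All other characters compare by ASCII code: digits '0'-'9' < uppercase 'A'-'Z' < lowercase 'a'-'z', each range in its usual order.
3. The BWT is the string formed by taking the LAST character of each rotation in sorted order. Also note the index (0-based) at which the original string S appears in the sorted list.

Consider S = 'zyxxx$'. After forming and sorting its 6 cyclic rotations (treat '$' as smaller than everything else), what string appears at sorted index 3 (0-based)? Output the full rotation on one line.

Answer: xxx$zy

Derivation:
All 6 rotations (rotation i = S[i:]+S[:i]):
  rot[0] = zyxxx$
  rot[1] = yxxx$z
  rot[2] = xxx$zy
  rot[3] = xx$zyx
  rot[4] = x$zyxx
  rot[5] = $zyxxx
Sorted (with $ < everything):
  sorted[0] = $zyxxx
  sorted[1] = x$zyxx
  sorted[2] = xx$zyx
  sorted[3] = xxx$zy
  sorted[4] = yxxx$z
  sorted[5] = zyxxx$
sorted[3] = xxx$zy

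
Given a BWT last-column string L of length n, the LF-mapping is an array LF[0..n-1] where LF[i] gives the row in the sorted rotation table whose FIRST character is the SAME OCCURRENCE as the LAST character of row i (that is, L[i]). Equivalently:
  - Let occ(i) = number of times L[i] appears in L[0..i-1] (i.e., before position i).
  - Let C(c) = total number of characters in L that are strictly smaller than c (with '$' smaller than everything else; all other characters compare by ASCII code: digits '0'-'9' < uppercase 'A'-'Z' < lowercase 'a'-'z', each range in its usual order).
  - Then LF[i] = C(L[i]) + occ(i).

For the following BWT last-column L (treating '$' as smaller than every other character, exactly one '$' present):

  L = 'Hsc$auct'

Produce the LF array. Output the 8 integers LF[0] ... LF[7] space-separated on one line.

Answer: 1 5 3 0 2 7 4 6

Derivation:
Char counts: '$':1, 'H':1, 'a':1, 'c':2, 's':1, 't':1, 'u':1
C (first-col start): C('$')=0, C('H')=1, C('a')=2, C('c')=3, C('s')=5, C('t')=6, C('u')=7
L[0]='H': occ=0, LF[0]=C('H')+0=1+0=1
L[1]='s': occ=0, LF[1]=C('s')+0=5+0=5
L[2]='c': occ=0, LF[2]=C('c')+0=3+0=3
L[3]='$': occ=0, LF[3]=C('$')+0=0+0=0
L[4]='a': occ=0, LF[4]=C('a')+0=2+0=2
L[5]='u': occ=0, LF[5]=C('u')+0=7+0=7
L[6]='c': occ=1, LF[6]=C('c')+1=3+1=4
L[7]='t': occ=0, LF[7]=C('t')+0=6+0=6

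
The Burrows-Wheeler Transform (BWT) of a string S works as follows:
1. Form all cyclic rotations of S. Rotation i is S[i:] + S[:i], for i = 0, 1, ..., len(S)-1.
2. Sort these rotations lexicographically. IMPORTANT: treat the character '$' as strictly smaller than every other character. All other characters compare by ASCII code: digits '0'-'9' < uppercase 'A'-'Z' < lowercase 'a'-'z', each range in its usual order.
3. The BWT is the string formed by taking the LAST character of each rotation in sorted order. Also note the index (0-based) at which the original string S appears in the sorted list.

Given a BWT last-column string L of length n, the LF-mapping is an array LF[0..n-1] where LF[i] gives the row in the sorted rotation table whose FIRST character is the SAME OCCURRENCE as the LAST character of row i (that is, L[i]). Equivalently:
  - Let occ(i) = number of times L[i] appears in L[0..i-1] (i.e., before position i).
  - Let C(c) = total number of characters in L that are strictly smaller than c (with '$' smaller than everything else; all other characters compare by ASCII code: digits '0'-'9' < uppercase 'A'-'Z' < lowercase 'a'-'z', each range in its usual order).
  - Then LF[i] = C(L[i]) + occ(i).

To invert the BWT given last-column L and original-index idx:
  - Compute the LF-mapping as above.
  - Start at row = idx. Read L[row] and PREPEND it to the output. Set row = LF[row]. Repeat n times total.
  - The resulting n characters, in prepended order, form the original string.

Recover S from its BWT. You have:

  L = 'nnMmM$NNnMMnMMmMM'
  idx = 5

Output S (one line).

LF mapping: 13 14 1 11 2 0 9 10 15 3 4 16 5 6 12 7 8
Walk LF starting at row 5, prepending L[row]:
  step 1: row=5, L[5]='$', prepend. Next row=LF[5]=0
  step 2: row=0, L[0]='n', prepend. Next row=LF[0]=13
  step 3: row=13, L[13]='M', prepend. Next row=LF[13]=6
  step 4: row=6, L[6]='N', prepend. Next row=LF[6]=9
  step 5: row=9, L[9]='M', prepend. Next row=LF[9]=3
  step 6: row=3, L[3]='m', prepend. Next row=LF[3]=11
  step 7: row=11, L[11]='n', prepend. Next row=LF[11]=16
  step 8: row=16, L[16]='M', prepend. Next row=LF[16]=8
  step 9: row=8, L[8]='n', prepend. Next row=LF[8]=15
  step 10: row=15, L[15]='M', prepend. Next row=LF[15]=7
  step 11: row=7, L[7]='N', prepend. Next row=LF[7]=10
  step 12: row=10, L[10]='M', prepend. Next row=LF[10]=4
  step 13: row=4, L[4]='M', prepend. Next row=LF[4]=2
  step 14: row=2, L[2]='M', prepend. Next row=LF[2]=1
  step 15: row=1, L[1]='n', prepend. Next row=LF[1]=14
  step 16: row=14, L[14]='m', prepend. Next row=LF[14]=12
  step 17: row=12, L[12]='M', prepend. Next row=LF[12]=5
Reversed output: MmnMMMNMnMnmMNMn$

Answer: MmnMMMNMnMnmMNMn$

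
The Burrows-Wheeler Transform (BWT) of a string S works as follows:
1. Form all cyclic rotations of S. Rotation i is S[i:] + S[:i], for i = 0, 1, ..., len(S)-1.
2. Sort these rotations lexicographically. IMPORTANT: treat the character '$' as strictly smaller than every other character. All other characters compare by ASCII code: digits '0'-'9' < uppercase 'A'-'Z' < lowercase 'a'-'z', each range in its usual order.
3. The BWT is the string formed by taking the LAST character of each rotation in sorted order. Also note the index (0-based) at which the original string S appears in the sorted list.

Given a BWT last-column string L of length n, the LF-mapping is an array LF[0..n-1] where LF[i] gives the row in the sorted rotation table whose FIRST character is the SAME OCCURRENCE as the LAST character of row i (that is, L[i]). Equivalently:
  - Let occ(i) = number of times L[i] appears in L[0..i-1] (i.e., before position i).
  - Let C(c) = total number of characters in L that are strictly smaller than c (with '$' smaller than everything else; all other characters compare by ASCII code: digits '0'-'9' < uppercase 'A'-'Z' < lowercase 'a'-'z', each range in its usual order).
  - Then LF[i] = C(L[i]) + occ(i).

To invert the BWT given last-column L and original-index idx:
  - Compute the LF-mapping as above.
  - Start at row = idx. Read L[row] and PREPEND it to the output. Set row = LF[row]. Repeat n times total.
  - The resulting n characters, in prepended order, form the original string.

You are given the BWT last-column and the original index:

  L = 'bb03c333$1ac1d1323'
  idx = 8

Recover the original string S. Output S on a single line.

LF mapping: 13 14 1 6 15 7 8 9 0 2 12 16 3 17 4 10 5 11
Walk LF starting at row 8, prepending L[row]:
  step 1: row=8, L[8]='$', prepend. Next row=LF[8]=0
  step 2: row=0, L[0]='b', prepend. Next row=LF[0]=13
  step 3: row=13, L[13]='d', prepend. Next row=LF[13]=17
  step 4: row=17, L[17]='3', prepend. Next row=LF[17]=11
  step 5: row=11, L[11]='c', prepend. Next row=LF[11]=16
  step 6: row=16, L[16]='2', prepend. Next row=LF[16]=5
  step 7: row=5, L[5]='3', prepend. Next row=LF[5]=7
  step 8: row=7, L[7]='3', prepend. Next row=LF[7]=9
  step 9: row=9, L[9]='1', prepend. Next row=LF[9]=2
  step 10: row=2, L[2]='0', prepend. Next row=LF[2]=1
  step 11: row=1, L[1]='b', prepend. Next row=LF[1]=14
  step 12: row=14, L[14]='1', prepend. Next row=LF[14]=4
  step 13: row=4, L[4]='c', prepend. Next row=LF[4]=15
  step 14: row=15, L[15]='3', prepend. Next row=LF[15]=10
  step 15: row=10, L[10]='a', prepend. Next row=LF[10]=12
  step 16: row=12, L[12]='1', prepend. Next row=LF[12]=3
  step 17: row=3, L[3]='3', prepend. Next row=LF[3]=6
  step 18: row=6, L[6]='3', prepend. Next row=LF[6]=8
Reversed output: 331a3c1b01332c3db$

Answer: 331a3c1b01332c3db$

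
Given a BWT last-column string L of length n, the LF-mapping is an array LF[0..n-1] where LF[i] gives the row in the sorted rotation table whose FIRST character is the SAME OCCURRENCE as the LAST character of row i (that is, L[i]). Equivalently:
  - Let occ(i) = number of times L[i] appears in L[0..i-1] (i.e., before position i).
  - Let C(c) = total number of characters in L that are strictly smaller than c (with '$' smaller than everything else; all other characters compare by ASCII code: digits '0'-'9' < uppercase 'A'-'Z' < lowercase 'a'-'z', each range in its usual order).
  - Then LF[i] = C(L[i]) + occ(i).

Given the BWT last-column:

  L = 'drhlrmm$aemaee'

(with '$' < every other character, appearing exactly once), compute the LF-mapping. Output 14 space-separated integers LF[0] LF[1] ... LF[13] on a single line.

Char counts: '$':1, 'a':2, 'd':1, 'e':3, 'h':1, 'l':1, 'm':3, 'r':2
C (first-col start): C('$')=0, C('a')=1, C('d')=3, C('e')=4, C('h')=7, C('l')=8, C('m')=9, C('r')=12
L[0]='d': occ=0, LF[0]=C('d')+0=3+0=3
L[1]='r': occ=0, LF[1]=C('r')+0=12+0=12
L[2]='h': occ=0, LF[2]=C('h')+0=7+0=7
L[3]='l': occ=0, LF[3]=C('l')+0=8+0=8
L[4]='r': occ=1, LF[4]=C('r')+1=12+1=13
L[5]='m': occ=0, LF[5]=C('m')+0=9+0=9
L[6]='m': occ=1, LF[6]=C('m')+1=9+1=10
L[7]='$': occ=0, LF[7]=C('$')+0=0+0=0
L[8]='a': occ=0, LF[8]=C('a')+0=1+0=1
L[9]='e': occ=0, LF[9]=C('e')+0=4+0=4
L[10]='m': occ=2, LF[10]=C('m')+2=9+2=11
L[11]='a': occ=1, LF[11]=C('a')+1=1+1=2
L[12]='e': occ=1, LF[12]=C('e')+1=4+1=5
L[13]='e': occ=2, LF[13]=C('e')+2=4+2=6

Answer: 3 12 7 8 13 9 10 0 1 4 11 2 5 6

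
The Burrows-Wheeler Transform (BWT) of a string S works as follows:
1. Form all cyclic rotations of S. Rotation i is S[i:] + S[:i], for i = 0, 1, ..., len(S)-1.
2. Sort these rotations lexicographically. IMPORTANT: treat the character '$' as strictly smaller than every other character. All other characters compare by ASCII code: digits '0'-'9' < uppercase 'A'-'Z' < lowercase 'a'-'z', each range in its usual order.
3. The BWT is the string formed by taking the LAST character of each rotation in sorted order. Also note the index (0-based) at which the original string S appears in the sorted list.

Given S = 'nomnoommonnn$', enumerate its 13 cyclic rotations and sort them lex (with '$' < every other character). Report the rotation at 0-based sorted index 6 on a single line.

Answer: nnn$nomnoommo

Derivation:
All 13 rotations (rotation i = S[i:]+S[:i]):
  rot[0] = nomnoommonnn$
  rot[1] = omnoommonnn$n
  rot[2] = mnoommonnn$no
  rot[3] = noommonnn$nom
  rot[4] = oommonnn$nomn
  rot[5] = ommonnn$nomno
  rot[6] = mmonnn$nomnoo
  rot[7] = monnn$nomnoom
  rot[8] = onnn$nomnoomm
  rot[9] = nnn$nomnoommo
  rot[10] = nn$nomnoommon
  rot[11] = n$nomnoommonn
  rot[12] = $nomnoommonnn
Sorted (with $ < everything):
  sorted[0] = $nomnoommonnn
  sorted[1] = mmonnn$nomnoo
  sorted[2] = mnoommonnn$no
  sorted[3] = monnn$nomnoom
  sorted[4] = n$nomnoommonn
  sorted[5] = nn$nomnoommon
  sorted[6] = nnn$nomnoommo
  sorted[7] = nomnoommonnn$
  sorted[8] = noommonnn$nom
  sorted[9] = ommonnn$nomno
  sorted[10] = omnoommonnn$n
  sorted[11] = onnn$nomnoomm
  sorted[12] = oommonnn$nomn
sorted[6] = nnn$nomnoommo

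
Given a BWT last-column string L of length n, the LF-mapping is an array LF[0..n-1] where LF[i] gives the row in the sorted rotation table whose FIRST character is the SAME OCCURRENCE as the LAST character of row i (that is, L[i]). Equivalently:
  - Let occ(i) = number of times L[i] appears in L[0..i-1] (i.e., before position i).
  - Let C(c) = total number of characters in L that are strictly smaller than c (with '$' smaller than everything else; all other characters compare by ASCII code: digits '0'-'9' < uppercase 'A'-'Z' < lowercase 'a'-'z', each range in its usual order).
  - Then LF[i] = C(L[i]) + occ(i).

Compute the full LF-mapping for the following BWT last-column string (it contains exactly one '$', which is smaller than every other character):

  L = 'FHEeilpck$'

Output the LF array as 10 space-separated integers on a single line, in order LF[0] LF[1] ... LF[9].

Answer: 2 3 1 5 6 8 9 4 7 0

Derivation:
Char counts: '$':1, 'E':1, 'F':1, 'H':1, 'c':1, 'e':1, 'i':1, 'k':1, 'l':1, 'p':1
C (first-col start): C('$')=0, C('E')=1, C('F')=2, C('H')=3, C('c')=4, C('e')=5, C('i')=6, C('k')=7, C('l')=8, C('p')=9
L[0]='F': occ=0, LF[0]=C('F')+0=2+0=2
L[1]='H': occ=0, LF[1]=C('H')+0=3+0=3
L[2]='E': occ=0, LF[2]=C('E')+0=1+0=1
L[3]='e': occ=0, LF[3]=C('e')+0=5+0=5
L[4]='i': occ=0, LF[4]=C('i')+0=6+0=6
L[5]='l': occ=0, LF[5]=C('l')+0=8+0=8
L[6]='p': occ=0, LF[6]=C('p')+0=9+0=9
L[7]='c': occ=0, LF[7]=C('c')+0=4+0=4
L[8]='k': occ=0, LF[8]=C('k')+0=7+0=7
L[9]='$': occ=0, LF[9]=C('$')+0=0+0=0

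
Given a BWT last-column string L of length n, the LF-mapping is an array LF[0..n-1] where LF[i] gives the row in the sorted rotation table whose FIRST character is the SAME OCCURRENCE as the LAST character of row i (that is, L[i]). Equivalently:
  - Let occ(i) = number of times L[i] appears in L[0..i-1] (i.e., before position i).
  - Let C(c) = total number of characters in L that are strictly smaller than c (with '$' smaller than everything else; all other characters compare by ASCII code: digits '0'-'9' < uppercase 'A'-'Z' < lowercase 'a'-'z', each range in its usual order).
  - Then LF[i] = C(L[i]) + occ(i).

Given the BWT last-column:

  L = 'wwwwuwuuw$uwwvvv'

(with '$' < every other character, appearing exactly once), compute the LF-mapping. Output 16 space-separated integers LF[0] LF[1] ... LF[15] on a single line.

Answer: 8 9 10 11 1 12 2 3 13 0 4 14 15 5 6 7

Derivation:
Char counts: '$':1, 'u':4, 'v':3, 'w':8
C (first-col start): C('$')=0, C('u')=1, C('v')=5, C('w')=8
L[0]='w': occ=0, LF[0]=C('w')+0=8+0=8
L[1]='w': occ=1, LF[1]=C('w')+1=8+1=9
L[2]='w': occ=2, LF[2]=C('w')+2=8+2=10
L[3]='w': occ=3, LF[3]=C('w')+3=8+3=11
L[4]='u': occ=0, LF[4]=C('u')+0=1+0=1
L[5]='w': occ=4, LF[5]=C('w')+4=8+4=12
L[6]='u': occ=1, LF[6]=C('u')+1=1+1=2
L[7]='u': occ=2, LF[7]=C('u')+2=1+2=3
L[8]='w': occ=5, LF[8]=C('w')+5=8+5=13
L[9]='$': occ=0, LF[9]=C('$')+0=0+0=0
L[10]='u': occ=3, LF[10]=C('u')+3=1+3=4
L[11]='w': occ=6, LF[11]=C('w')+6=8+6=14
L[12]='w': occ=7, LF[12]=C('w')+7=8+7=15
L[13]='v': occ=0, LF[13]=C('v')+0=5+0=5
L[14]='v': occ=1, LF[14]=C('v')+1=5+1=6
L[15]='v': occ=2, LF[15]=C('v')+2=5+2=7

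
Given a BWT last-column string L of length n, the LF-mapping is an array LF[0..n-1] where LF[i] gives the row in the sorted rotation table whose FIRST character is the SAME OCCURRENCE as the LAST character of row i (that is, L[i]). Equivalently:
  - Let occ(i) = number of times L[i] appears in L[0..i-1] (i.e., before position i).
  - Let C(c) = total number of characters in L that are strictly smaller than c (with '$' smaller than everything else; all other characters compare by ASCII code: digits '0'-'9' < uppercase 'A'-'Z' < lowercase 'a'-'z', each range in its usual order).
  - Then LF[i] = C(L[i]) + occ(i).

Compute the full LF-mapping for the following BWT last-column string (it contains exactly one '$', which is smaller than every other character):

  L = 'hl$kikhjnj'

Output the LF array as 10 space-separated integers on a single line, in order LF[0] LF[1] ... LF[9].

Answer: 1 8 0 6 3 7 2 4 9 5

Derivation:
Char counts: '$':1, 'h':2, 'i':1, 'j':2, 'k':2, 'l':1, 'n':1
C (first-col start): C('$')=0, C('h')=1, C('i')=3, C('j')=4, C('k')=6, C('l')=8, C('n')=9
L[0]='h': occ=0, LF[0]=C('h')+0=1+0=1
L[1]='l': occ=0, LF[1]=C('l')+0=8+0=8
L[2]='$': occ=0, LF[2]=C('$')+0=0+0=0
L[3]='k': occ=0, LF[3]=C('k')+0=6+0=6
L[4]='i': occ=0, LF[4]=C('i')+0=3+0=3
L[5]='k': occ=1, LF[5]=C('k')+1=6+1=7
L[6]='h': occ=1, LF[6]=C('h')+1=1+1=2
L[7]='j': occ=0, LF[7]=C('j')+0=4+0=4
L[8]='n': occ=0, LF[8]=C('n')+0=9+0=9
L[9]='j': occ=1, LF[9]=C('j')+1=4+1=5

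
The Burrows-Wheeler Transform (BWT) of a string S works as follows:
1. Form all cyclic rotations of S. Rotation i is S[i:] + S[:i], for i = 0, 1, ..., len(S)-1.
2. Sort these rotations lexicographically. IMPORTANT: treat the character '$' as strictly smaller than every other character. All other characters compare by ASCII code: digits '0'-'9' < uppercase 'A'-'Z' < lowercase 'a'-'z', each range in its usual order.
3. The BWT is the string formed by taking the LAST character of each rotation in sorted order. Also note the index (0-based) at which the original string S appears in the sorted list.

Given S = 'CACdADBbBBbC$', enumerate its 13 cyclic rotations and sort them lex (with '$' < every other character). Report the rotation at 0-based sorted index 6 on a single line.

Answer: C$CACdADBbBBb

Derivation:
All 13 rotations (rotation i = S[i:]+S[:i]):
  rot[0] = CACdADBbBBbC$
  rot[1] = ACdADBbBBbC$C
  rot[2] = CdADBbBBbC$CA
  rot[3] = dADBbBBbC$CAC
  rot[4] = ADBbBBbC$CACd
  rot[5] = DBbBBbC$CACdA
  rot[6] = BbBBbC$CACdAD
  rot[7] = bBBbC$CACdADB
  rot[8] = BBbC$CACdADBb
  rot[9] = BbC$CACdADBbB
  rot[10] = bC$CACdADBbBB
  rot[11] = C$CACdADBbBBb
  rot[12] = $CACdADBbBBbC
Sorted (with $ < everything):
  sorted[0] = $CACdADBbBBbC
  sorted[1] = ACdADBbBBbC$C
  sorted[2] = ADBbBBbC$CACd
  sorted[3] = BBbC$CACdADBb
  sorted[4] = BbBBbC$CACdAD
  sorted[5] = BbC$CACdADBbB
  sorted[6] = C$CACdADBbBBb
  sorted[7] = CACdADBbBBbC$
  sorted[8] = CdADBbBBbC$CA
  sorted[9] = DBbBBbC$CACdA
  sorted[10] = bBBbC$CACdADB
  sorted[11] = bC$CACdADBbBB
  sorted[12] = dADBbBBbC$CAC
sorted[6] = C$CACdADBbBBb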